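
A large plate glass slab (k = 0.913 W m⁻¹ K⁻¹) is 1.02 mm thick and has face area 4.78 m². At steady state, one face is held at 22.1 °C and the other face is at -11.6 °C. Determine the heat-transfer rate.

Q = kA·ΔT/L = 0.913 × 4.78 × |22.1 °C − -11.6 °C| / 0.00102 = 1.44×10^5 W

Q = 144 kW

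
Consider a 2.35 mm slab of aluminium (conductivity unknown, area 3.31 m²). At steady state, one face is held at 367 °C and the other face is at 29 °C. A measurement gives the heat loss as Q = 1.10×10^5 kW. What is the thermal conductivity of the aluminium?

ΣR = ΔT/Q = |367 − 29|/1.10×10^8 = 3.073×10^-6 K/W
L/(kA) = 3.073×10^-6 ⇒ k = 0.00235/(3.073×10^-6·3.31) = 231 W/m·K

k = 231 W/m·K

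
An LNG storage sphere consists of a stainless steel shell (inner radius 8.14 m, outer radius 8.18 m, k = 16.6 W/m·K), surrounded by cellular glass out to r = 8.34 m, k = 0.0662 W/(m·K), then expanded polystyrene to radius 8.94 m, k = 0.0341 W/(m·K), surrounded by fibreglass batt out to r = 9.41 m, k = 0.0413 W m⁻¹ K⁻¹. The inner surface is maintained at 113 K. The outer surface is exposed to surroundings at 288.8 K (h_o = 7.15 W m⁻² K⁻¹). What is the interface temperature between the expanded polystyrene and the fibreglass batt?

Series thermal resistances, inner to outer:
  R_stainless steel = (1/8.14 − 1/8.18)/(4πk) = 6.007×10^-4/(4π·16.6) = 2.880×10^-6 K/W
  R_cellular glass = (1/8.18 − 1/8.34)/(4πk) = 0.002345/(4π·0.0662) = 0.002819 K/W
  R_expanded polystyrene = (1/8.34 − 1/8.94)/(4πk) = 0.008047/(4π·0.0341) = 0.01878 K/W
  R_fibreglass batt = (1/8.94 − 1/9.41)/(4πk) = 0.005587/(4π·0.0413) = 0.01076 K/W
  R_conv,out = 1/(4πr²h) = 1/(4π·9.41²·7.15) = 1.257×10^-4 K/W
ΣR = 2.880×10^-6 + 0.002819 + 0.01878 + 0.01076 + 1.257×10^-4 = 0.03249 K/W
Q = ΔT/ΣR = (113 K − 288.8 K)/0.03249 = -5411 W
From the inner boundary to the expanded polystyrene/fibreglass batt interface, ΣR_partial = 0.02160 K/W.
T_interface = T_in − Q·ΣR_partial = 113 K − (-5411)(0.02160) = 229.9 K

T = 229.9 K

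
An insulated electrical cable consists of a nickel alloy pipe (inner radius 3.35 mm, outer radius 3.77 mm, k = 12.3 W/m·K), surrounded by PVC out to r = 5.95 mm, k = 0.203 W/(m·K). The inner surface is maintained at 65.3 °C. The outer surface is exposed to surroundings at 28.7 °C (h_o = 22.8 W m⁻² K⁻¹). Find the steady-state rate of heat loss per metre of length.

Q' = 23.9 W/m

Treat each layer as a resistance in series:
  R'_nickel alloy = ln(0.00377/0.00335)/(2πk) = 0.1181/(2π·12.3) = 0.001528 m·K/W
  R'_PVC = ln(0.00595/0.00377)/(2πk) = 0.4563/(2π·0.203) = 0.3578 m·K/W
  R'_conv,out = 1/(2πr h) = 1/(2π·0.00595·22.8) = 1.173 m·K/W
ΣR = 0.001528 + 0.3578 + 1.173 = 1.532 m·K/W
Q' = ΔT/ΣR = (65.3 °C − 28.7 °C)/1.532 = 23.9 W/m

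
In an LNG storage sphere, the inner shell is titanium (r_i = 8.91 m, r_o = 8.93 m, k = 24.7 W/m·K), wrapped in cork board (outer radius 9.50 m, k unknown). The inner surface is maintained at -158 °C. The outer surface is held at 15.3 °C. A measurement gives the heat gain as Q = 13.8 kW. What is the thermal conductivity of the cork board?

k = 0.0426 W/m·K

ΣR = ΔT/Q = |-158 − 15.3|/13800 = 0.01256 K/W
Known resistances:
  R_titanium = (1/8.91 − 1/8.93)/(4πk) = 2.514×10^-4/(4π·24.7) = 8.098×10^-7 K/W
R_cork board = ΣR − ΣR_known = 0.01256 − 8.098×10^-7 = 0.01256 K/W
(1/r₁−1/r₂)/(4πk) = 0.01256 ⇒ k = 0.006719/(4π·0.01256) = 0.0426 W/m·K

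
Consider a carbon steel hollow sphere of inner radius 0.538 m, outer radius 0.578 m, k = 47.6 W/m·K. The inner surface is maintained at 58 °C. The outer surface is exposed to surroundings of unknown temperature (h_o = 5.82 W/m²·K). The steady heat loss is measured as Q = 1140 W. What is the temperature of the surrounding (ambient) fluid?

Sum the resistances:
  R_carbon steel = (1/0.538 − 1/0.578)/(4πk) = 0.1286/(4π·47.6) = 2.150×10^-4 K/W
  R_conv,out = 1/(4πr²h) = 1/(4π·0.578²·5.82) = 0.04093 K/W
ΣR = 0.04114 K/W
ΔT = Q·ΣR = 1140 × 0.04114 = 46.90 K
Heat flows outward, so T_out = T_in − ΔT = 58 − 46.90 = 11.1 °C

T_out = 11.1 °C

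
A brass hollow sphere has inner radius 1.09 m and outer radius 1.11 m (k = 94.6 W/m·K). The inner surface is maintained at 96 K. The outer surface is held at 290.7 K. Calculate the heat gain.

Q = 4πk·ΔT/(1/r₁ − 1/r₂) = 4π × 94.6 × 194.7 / (1/1.09 − 1/1.11) = 1.40×10^7 W

Q = 14000 kW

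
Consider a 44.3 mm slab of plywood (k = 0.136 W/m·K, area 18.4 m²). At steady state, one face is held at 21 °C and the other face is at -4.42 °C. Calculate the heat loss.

Q = 1440 W

Q = kA·ΔT/L = 0.136 × 18.4 × |21 °C − -4.42 °C| / 0.0443 = 1440 W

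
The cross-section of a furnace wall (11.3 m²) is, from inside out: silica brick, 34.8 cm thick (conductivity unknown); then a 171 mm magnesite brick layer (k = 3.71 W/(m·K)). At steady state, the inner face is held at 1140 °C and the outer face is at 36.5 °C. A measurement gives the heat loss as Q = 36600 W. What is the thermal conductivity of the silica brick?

ΣR = ΔT/Q = |1140 − 36.5|/36600 = 0.03015 K/W
Known resistances:
  R_magnesite brick = L/(kA) = 0.171/(3.71·11.3) = 0.004079 K/W
R_silica brick = ΣR − ΣR_known = 0.03015 − 0.004079 = 0.02607 K/W
L/(kA) = 0.02607 ⇒ k = 0.348/(0.02607·11.3) = 1.18 W/m·K

k = 1.18 W/m·K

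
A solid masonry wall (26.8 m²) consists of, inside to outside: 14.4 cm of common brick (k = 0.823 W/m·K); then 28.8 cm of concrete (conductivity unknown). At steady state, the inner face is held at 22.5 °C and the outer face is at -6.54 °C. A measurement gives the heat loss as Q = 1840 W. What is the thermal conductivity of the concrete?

ΣR = ΔT/Q = |22.5 − -6.54|/1840 = 0.01578 K/W
Known resistances:
  R_common brick = L/(kA) = 0.144/(0.823·26.8) = 0.006529 K/W
R_concrete = ΣR − ΣR_known = 0.01578 − 0.006529 = 0.009251 K/W
L/(kA) = 0.009251 ⇒ k = 0.288/(0.009251·26.8) = 1.16 W/m·K

k = 1.16 W/m·K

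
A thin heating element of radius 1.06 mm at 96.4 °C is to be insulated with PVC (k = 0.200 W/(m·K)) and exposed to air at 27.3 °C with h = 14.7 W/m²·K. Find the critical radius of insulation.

For a cylinder, r_cr = k_ins/h = 0.200/14.7 = 0.0136 m = 1.36 cm

r_cr = 1.36 cm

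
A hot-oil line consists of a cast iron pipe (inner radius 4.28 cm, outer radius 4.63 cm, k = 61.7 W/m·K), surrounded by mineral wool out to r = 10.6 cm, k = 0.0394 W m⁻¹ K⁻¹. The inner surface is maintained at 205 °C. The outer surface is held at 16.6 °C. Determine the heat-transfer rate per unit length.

Q' = 56.3 W/m

Treat each layer as a resistance in series:
  R'_cast iron = ln(0.0463/0.0428)/(2πk) = 0.07860/(2π·61.7) = 2.028×10^-4 m·K/W
  R'_mineral wool = ln(0.106/0.0463)/(2πk) = 0.8283/(2π·0.0394) = 3.346 m·K/W
ΣR = 2.028×10^-4 + 3.346 = 3.346 m·K/W
Q' = ΔT/ΣR = (205 °C − 16.6 °C)/3.346 = 56.3 W/m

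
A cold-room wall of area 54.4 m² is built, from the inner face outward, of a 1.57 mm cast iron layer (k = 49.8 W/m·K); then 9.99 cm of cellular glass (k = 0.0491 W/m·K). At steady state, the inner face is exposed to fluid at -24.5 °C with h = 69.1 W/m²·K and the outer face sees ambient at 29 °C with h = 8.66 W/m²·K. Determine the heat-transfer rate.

Series thermal resistances, inner to outer:
  R_conv,in = 1/(hA) = 1/(69.1·54.4) = 2.660×10^-4 K/W
  R_cast iron = L/(kA) = 0.00157/(49.8·54.4) = 5.795×10^-7 K/W
  R_cellular glass = L/(kA) = 0.0999/(0.0491·54.4) = 0.03740 K/W
  R_conv,out = 1/(hA) = 1/(8.66·54.4) = 0.002123 K/W
ΣR = 2.660×10^-4 + 5.795×10^-7 + 0.03740 + 0.002123 = 0.03979 K/W
Q = ΔT/ΣR = (-24.5 °C − 29 °C)/0.03979 = -1340 W
(Negative Q ⇒ heat flows inward; heat gain = 1340 W.)

Q = 1340 W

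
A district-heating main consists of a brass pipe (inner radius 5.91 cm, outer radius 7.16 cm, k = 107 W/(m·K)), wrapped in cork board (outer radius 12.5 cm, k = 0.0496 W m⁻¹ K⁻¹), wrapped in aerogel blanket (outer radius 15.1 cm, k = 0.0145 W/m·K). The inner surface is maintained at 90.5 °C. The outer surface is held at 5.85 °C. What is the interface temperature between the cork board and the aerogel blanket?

Treat each layer as a resistance in series:
  R'_brass = ln(0.0716/0.0591)/(2πk) = 0.1919/(2π·107) = 2.854×10^-4 m·K/W
  R'_cork board = ln(0.125/0.0716)/(2πk) = 0.5572/(2π·0.0496) = 1.788 m·K/W
  R'_aerogel blanket = ln(0.151/0.125)/(2πk) = 0.1890/(2π·0.0145) = 2.074 m·K/W
ΣR = 2.854×10^-4 + 1.788 + 2.074 = 3.862 m·K/W
Q' = ΔT/ΣR = (90.5 °C − 5.85 °C)/3.862 = 21.92 W/m
From the inner boundary to the cork board/aerogel blanket interface, ΣR_partial = 1.788 m·K/W.
T_interface = T_in − Q'·ΣR_partial = 90.5 °C − (21.92)(1.788) = 51.3 °C

T = 51.3 °C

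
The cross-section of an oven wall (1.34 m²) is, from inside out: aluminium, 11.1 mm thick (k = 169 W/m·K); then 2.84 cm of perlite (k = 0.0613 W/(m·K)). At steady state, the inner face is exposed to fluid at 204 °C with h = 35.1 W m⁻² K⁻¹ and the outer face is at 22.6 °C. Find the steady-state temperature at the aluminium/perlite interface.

T = 193 °C

Resistance network (inner→outer):
  R_conv,in = 1/(hA) = 1/(35.1·1.34) = 0.02126 K/W
  R_aluminium = L/(kA) = 0.0111/(169·1.34) = 4.902×10^-5 K/W
  R_perlite = L/(kA) = 0.0284/(0.0613·1.34) = 0.3457 K/W
ΣR = 0.02126 + 4.902×10^-5 + 0.3457 = 0.3670 K/W
Q = ΔT/ΣR = (204 °C − 22.6 °C)/0.3670 = 494.3 W
From the inner boundary to the aluminium/perlite interface, ΣR_partial = 0.02131 K/W.
T_interface = T_in − Q·ΣR_partial = 204 °C − (494.3)(0.02131) = 193 °C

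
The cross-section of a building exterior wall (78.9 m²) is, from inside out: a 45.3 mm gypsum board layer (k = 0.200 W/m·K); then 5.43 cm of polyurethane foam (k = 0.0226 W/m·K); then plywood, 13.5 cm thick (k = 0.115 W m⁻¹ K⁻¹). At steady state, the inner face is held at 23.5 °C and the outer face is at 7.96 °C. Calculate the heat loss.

Series thermal resistances, inner to outer:
  R_gypsum board = L/(kA) = 0.0453/(0.200·78.9) = 0.002871 K/W
  R_polyurethane foam = L/(kA) = 0.0543/(0.0226·78.9) = 0.03045 K/W
  R_plywood = L/(kA) = 0.135/(0.115·78.9) = 0.01488 K/W
ΣR = 0.002871 + 0.03045 + 0.01488 = 0.04820 K/W
Q = ΔT/ΣR = (23.5 °C − 7.96 °C)/0.04820 = 322 W

Q = 322 W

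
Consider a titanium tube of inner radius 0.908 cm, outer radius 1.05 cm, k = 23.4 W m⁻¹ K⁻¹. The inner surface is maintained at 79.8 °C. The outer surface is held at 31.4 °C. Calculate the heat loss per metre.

Q' = 2πk·ΔT/ln(r₂/r₁) = 2π × 23.4 × 48.4 / ln(0.0105/0.00908) = 49000 W/m

Q' = 49000 W/m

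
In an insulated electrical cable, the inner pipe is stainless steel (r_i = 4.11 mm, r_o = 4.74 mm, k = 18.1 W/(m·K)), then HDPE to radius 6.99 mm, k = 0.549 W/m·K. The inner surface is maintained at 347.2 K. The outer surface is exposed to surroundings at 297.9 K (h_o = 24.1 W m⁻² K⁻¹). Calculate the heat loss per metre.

Resistance network (inner→outer):
  R'_stainless steel = ln(0.00474/0.00411)/(2πk) = 0.1426/(2π·18.1) = 0.001254 m·K/W
  R'_HDPE = ln(0.00699/0.00474)/(2πk) = 0.3884/(2π·0.549) = 0.1126 m·K/W
  R'_conv,out = 1/(2πr h) = 1/(2π·0.00699·24.1) = 0.9448 m·K/W
ΣR = 0.001254 + 0.1126 + 0.9448 = 1.059 m·K/W
Q' = ΔT/ΣR = (347.2 K − 297.9 K)/1.059 = 46.6 W/m

Q' = 46.6 W/m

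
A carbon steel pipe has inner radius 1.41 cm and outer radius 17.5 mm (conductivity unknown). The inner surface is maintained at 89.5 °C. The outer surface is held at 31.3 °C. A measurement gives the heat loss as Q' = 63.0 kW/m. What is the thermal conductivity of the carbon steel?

k = 37.2 W/m·K

ΣR = ΔT/Q' = |89.5 − 31.3|/63000 = 9.238×10^-4 m·K/W
ln(r₂/r₁)/(2πk) = 9.238×10^-4 ⇒ k = 0.2160/(2π·9.238×10^-4) = 37.2 W/m·K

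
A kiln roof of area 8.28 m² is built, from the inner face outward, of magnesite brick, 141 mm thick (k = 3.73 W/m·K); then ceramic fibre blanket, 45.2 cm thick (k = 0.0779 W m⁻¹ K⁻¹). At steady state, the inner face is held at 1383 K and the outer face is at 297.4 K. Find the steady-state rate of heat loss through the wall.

Resistance network (inner→outer):
  R_magnesite brick = L/(kA) = 0.141/(3.73·8.28) = 0.004565 K/W
  R_ceramic fibre blanket = L/(kA) = 0.452/(0.0779·8.28) = 0.7008 K/W
ΣR = 0.004565 + 0.7008 = 0.7054 K/W
Q = ΔT/ΣR = (1383 K − 297.4 K)/0.7054 = 1540 W

Q = 1540 W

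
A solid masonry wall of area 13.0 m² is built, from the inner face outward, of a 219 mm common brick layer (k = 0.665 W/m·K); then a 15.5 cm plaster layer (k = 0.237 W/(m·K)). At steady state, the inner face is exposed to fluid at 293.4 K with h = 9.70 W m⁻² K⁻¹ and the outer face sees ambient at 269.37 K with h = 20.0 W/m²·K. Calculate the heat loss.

Resistance network (inner→outer):
  R_conv,in = 1/(hA) = 1/(9.70·13.0) = 0.007930 K/W
  R_common brick = L/(kA) = 0.219/(0.665·13.0) = 0.02533 K/W
  R_plaster = L/(kA) = 0.155/(0.237·13.0) = 0.05031 K/W
  R_conv,out = 1/(hA) = 1/(20.0·13.0) = 0.003846 K/W
ΣR = 0.007930 + 0.02533 + 0.05031 + 0.003846 = 0.08742 K/W
Q = ΔT/ΣR = (293.4 K − 269.37 K)/0.08742 = 275 W

Q = 275 W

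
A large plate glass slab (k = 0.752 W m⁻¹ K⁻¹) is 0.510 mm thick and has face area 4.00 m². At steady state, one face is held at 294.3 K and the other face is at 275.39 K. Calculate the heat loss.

Q = 112 kW

Q = kA·ΔT/L = 0.752 × 4.00 × |294.3 K − 275.39 K| / 5.10×10^-4 = 1.12×10^5 W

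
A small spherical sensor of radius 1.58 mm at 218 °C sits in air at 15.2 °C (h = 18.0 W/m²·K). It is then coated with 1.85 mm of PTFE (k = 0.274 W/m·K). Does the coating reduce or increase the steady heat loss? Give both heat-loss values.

increases: 0.115 → 0.427 W

Critical radius for a sphere: r_cr = 2k/h = 0.0304 m = 3.04 cm.
Outer radius after coating: r₂ = 0.00158 + 0.00185 = 0.00343 m.
Since r₁ < r_cr and r₂ ≤ r_cr, the coating moves toward the maximum at r_cr — heat loss rises.
Bare: R = 1/(4πr₁²h) = 1771 K/W; Q = 202.8/1771 = 0.115 W.
Coated: R = R_cond + R_conv = 474.9 K/W; Q = 202.8/474.9 = 0.427 W.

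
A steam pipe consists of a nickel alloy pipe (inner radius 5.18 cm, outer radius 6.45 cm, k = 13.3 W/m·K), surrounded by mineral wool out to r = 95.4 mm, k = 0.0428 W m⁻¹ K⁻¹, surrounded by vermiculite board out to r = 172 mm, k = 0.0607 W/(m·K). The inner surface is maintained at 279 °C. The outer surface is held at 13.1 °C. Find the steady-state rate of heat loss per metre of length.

Series thermal resistances, inner to outer:
  R'_nickel alloy = ln(0.0645/0.0518)/(2πk) = 0.2193/(2π·13.3) = 0.002624 m·K/W
  R'_mineral wool = ln(0.0954/0.0645)/(2πk) = 0.3914/(2π·0.0428) = 1.455 m·K/W
  R'_vermiculite board = ln(0.172/0.0954)/(2πk) = 0.5894/(2π·0.0607) = 1.545 m·K/W
ΣR = 0.002624 + 1.455 + 1.545 = 3.003 m·K/W
Q' = ΔT/ΣR = (279 °C − 13.1 °C)/3.003 = 88.5 W/m

Q' = 88.5 W/m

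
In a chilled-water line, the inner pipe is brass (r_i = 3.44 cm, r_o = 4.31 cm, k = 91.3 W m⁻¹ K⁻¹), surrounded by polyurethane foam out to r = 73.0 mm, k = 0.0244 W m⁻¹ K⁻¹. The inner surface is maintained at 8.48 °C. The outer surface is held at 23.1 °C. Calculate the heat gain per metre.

Treat each layer as a resistance in series:
  R'_brass = ln(0.0431/0.0344)/(2πk) = 0.2255/(2π·91.3) = 3.930×10^-4 m·K/W
  R'_polyurethane foam = ln(0.0730/0.0431)/(2πk) = 0.5269/(2π·0.0244) = 3.437 m·K/W
ΣR = 3.930×10^-4 + 3.437 = 3.437 m·K/W
Q' = ΔT/ΣR = (8.48 °C − 23.1 °C)/3.437 = -4.25 W/m
(Negative Q' ⇒ heat flows inward; heat gain = 4.25 W/m.)

Q' = 4.25 W/m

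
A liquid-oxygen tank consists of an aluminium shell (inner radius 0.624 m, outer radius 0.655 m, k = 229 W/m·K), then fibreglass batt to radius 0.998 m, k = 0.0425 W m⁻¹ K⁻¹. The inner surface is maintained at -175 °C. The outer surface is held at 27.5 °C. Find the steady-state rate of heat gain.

Q = 206 W

Treat each layer as a resistance in series:
  R_aluminium = (1/0.624 − 1/0.655)/(4πk) = 0.07585/(4π·229) = 2.636×10^-5 K/W
  R_fibreglass batt = (1/0.655 − 1/0.998)/(4πk) = 0.5247/(4π·0.0425) = 0.9825 K/W
ΣR = 2.636×10^-5 + 0.9825 = 0.9825 K/W
Q = ΔT/ΣR = (-175 °C − 27.5 °C)/0.9825 = -206 W
(Negative Q ⇒ heat flows inward; heat gain = 206 W.)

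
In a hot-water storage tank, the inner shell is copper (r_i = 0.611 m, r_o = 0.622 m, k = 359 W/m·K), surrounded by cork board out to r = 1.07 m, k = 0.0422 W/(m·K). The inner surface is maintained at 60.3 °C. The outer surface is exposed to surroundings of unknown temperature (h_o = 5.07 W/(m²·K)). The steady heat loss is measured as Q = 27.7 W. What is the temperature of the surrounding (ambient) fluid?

T_out = 24.8 °C

Sum the resistances:
  R_copper = (1/0.611 − 1/0.622)/(4πk) = 0.02894/(4π·359) = 6.416×10^-6 K/W
  R_cork board = (1/0.622 − 1/1.07)/(4πk) = 0.6731/(4π·0.0422) = 1.269 K/W
  R_conv,out = 1/(4πr²h) = 1/(4π·1.07²·5.07) = 0.01371 K/W
ΣR = 1.283 K/W
ΔT = Q·ΣR = 27.7 × 1.283 = 35.54 K
Heat flows outward, so T_out = T_in − ΔT = 60.3 − 35.54 = 24.8 °C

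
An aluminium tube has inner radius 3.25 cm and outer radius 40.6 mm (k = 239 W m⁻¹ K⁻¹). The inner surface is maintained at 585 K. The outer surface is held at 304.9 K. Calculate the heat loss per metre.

Q' = 2πk·ΔT/ln(r₂/r₁) = 2π × 239 × 280.1 / ln(0.0406/0.0325) = 1.89×10^6 W/m

Q' = 1890 kW/m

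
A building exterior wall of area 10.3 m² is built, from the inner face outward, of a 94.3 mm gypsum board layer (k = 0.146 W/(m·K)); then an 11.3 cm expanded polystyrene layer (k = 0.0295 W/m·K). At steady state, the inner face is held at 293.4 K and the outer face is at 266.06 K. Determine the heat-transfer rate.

Q = 62.9 W

Series thermal resistances, inner to outer:
  R_gypsum board = L/(kA) = 0.0943/(0.146·10.3) = 0.06271 K/W
  R_expanded polystyrene = L/(kA) = 0.113/(0.0295·10.3) = 0.3719 K/W
ΣR = 0.06271 + 0.3719 = 0.4346 K/W
Q = ΔT/ΣR = (293.4 K − 266.06 K)/0.4346 = 62.9 W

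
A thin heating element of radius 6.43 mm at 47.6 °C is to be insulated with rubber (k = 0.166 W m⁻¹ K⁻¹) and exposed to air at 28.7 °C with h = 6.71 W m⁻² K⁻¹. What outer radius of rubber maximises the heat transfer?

r_cr = 2.47 cm

For a cylinder, r_cr = k_ins/h = 0.166/6.71 = 0.0247 m = 2.47 cm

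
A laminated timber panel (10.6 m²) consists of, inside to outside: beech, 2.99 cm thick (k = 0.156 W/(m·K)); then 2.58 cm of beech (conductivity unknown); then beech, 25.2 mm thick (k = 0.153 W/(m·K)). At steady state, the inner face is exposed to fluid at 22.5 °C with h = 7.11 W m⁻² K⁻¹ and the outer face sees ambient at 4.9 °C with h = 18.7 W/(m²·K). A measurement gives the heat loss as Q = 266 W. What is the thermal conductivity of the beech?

k = 0.171 W/m·K

ΣR = ΔT/Q = |22.5 − 4.9|/266 = 0.06617 K/W
Known resistances:
  R_conv,in = 1/(hA) = 1/(7.11·10.6) = 0.01327 K/W
  R_beech = L/(kA) = 0.0299/(0.156·10.6) = 0.01808 K/W
  R_beech = L/(kA) = 0.0252/(0.153·10.6) = 0.01554 K/W
  R_conv,out = 1/(hA) = 1/(18.7·10.6) = 0.005045 K/W
R_beech = ΣR − ΣR_known = 0.06617 − 0.05194 = 0.01423 K/W
L/(kA) = 0.01423 ⇒ k = 0.0258/(0.01423·10.6) = 0.171 W/m·K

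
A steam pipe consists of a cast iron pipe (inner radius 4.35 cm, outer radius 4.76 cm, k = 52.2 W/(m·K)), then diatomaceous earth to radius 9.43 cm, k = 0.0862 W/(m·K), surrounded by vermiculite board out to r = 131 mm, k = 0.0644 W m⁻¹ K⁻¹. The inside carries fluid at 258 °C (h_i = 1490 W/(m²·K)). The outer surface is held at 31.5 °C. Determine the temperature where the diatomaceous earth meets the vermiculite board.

T = 120 °C

Series thermal resistances, inner to outer:
  R'_conv,in = 1/(2πr h) = 1/(2π·0.0435·1490) = 0.002456 m·K/W
  R'_cast iron = ln(0.0476/0.0435)/(2πk) = 0.09007/(2π·52.2) = 2.746×10^-4 m·K/W
  R'_diatomaceous earth = ln(0.0943/0.0476)/(2πk) = 0.6836/(2π·0.0862) = 1.262 m·K/W
  R'_vermiculite board = ln(0.131/0.0943)/(2πk) = 0.3287/(2π·0.0644) = 0.8124 m·K/W
ΣR = 0.002456 + 2.746×10^-4 + 1.262 + 0.8124 = 2.077 m·K/W
Q' = ΔT/ΣR = (258 °C − 31.5 °C)/2.077 = 109.1 W/m
From the inner boundary to the diatomaceous earth/vermiculite board interface, ΣR_partial = 1.265 m·K/W.
T_interface = T_in − Q'·ΣR_partial = 258 °C − (109.1)(1.265) = 120 °C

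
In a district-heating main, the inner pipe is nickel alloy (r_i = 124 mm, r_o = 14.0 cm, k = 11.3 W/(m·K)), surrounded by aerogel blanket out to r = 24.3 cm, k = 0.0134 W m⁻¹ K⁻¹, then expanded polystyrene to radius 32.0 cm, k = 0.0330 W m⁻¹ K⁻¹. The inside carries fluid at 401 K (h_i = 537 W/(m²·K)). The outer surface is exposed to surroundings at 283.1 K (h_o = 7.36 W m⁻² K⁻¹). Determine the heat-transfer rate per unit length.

Series thermal resistances, inner to outer:
  R'_conv,in = 1/(2πr h) = 1/(2π·0.124·537) = 0.002390 m·K/W
  R'_nickel alloy = ln(0.140/0.124)/(2πk) = 0.1214/(2π·11.3) = 0.001709 m·K/W
  R'_aerogel blanket = ln(0.243/0.140)/(2πk) = 0.5514/(2π·0.0134) = 6.549 m·K/W
  R'_expanded polystyrene = ln(0.320/0.243)/(2πk) = 0.2753/(2π·0.0330) = 1.328 m·K/W
  R'_conv,out = 1/(2πr h) = 1/(2π·0.320·7.36) = 0.06758 m·K/W
ΣR = 0.002390 + 0.001709 + 6.549 + 1.328 + 0.06758 = 7.949 m·K/W
Q' = ΔT/ΣR = (401 K − 283.1 K)/7.949 = 14.8 W/m

Q' = 14.8 W/m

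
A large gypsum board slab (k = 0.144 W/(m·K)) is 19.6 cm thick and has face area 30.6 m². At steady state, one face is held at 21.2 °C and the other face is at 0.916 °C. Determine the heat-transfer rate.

Q = 456 W

Q = kA·ΔT/L = 0.144 × 30.6 × |21.2 °C − 0.916 °C| / 0.196 = 456 W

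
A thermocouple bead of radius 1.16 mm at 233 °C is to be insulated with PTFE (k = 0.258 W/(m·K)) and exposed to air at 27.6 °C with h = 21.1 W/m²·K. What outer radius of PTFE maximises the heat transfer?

For a sphere, r_cr = 2k_ins/h = 2·0.258/21.1 = 0.0245 m = 2.45 cm

r_cr = 2.45 cm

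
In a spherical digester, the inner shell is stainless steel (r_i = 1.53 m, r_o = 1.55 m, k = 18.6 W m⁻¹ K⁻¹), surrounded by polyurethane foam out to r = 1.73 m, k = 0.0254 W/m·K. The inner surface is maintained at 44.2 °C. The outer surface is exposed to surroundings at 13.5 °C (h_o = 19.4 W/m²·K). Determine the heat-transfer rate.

Q = 145 W

Series thermal resistances, inner to outer:
  R_stainless steel = (1/1.53 − 1/1.55)/(4πk) = 0.008433/(4π·18.6) = 3.608×10^-5 K/W
  R_polyurethane foam = (1/1.55 − 1/1.73)/(4πk) = 0.06713/(4π·0.0254) = 0.2103 K/W
  R_conv,out = 1/(4πr²h) = 1/(4π·1.73²·19.4) = 0.001371 K/W
ΣR = 3.608×10^-5 + 0.2103 + 0.001371 = 0.2117 K/W
Q = ΔT/ΣR = (44.2 °C − 13.5 °C)/0.2117 = 145 W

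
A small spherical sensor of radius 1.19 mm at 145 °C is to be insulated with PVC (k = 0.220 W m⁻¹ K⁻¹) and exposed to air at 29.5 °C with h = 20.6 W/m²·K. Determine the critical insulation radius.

For a sphere, r_cr = 2k_ins/h = 2·0.220/20.6 = 0.0214 m = 2.14 cm

r_cr = 2.14 cm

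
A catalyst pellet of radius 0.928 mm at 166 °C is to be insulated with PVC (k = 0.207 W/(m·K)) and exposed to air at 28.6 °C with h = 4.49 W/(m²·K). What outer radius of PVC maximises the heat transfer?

r_cr = 9.22 cm

For a sphere, r_cr = 2k_ins/h = 2·0.207/4.49 = 0.0922 m = 9.22 cm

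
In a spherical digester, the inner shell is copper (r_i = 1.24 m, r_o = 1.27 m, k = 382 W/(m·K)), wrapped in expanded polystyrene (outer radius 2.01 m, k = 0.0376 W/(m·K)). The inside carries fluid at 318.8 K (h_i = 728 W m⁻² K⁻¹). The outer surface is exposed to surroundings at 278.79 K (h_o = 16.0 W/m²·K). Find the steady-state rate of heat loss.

Q = 65.1 W

Series thermal resistances, inner to outer:
  R_conv,in = 1/(4πr²h) = 1/(4π·1.24²·728) = 7.109×10^-5 K/W
  R_copper = (1/1.24 − 1/1.27)/(4πk) = 0.01905/(4π·382) = 3.968×10^-6 K/W
  R_expanded polystyrene = (1/1.27 − 1/2.01)/(4πk) = 0.2899/(4π·0.0376) = 0.6135 K/W
  R_conv,out = 1/(4πr²h) = 1/(4π·2.01²·16.0) = 0.001231 K/W
ΣR = 7.109×10^-5 + 3.968×10^-6 + 0.6135 + 0.001231 = 0.6148 K/W
Q = ΔT/ΣR = (318.8 K − 278.79 K)/0.6148 = 65.1 W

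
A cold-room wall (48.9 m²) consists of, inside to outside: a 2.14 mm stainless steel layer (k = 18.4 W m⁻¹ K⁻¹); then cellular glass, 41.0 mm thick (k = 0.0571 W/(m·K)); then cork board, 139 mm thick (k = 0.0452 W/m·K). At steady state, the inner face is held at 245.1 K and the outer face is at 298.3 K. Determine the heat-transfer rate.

Q = 686 W

Treat each layer as a resistance in series:
  R_stainless steel = L/(kA) = 0.00214/(18.4·48.9) = 2.378×10^-6 K/W
  R_cellular glass = L/(kA) = 0.0410/(0.0571·48.9) = 0.01468 K/W
  R_cork board = L/(kA) = 0.139/(0.0452·48.9) = 0.06289 K/W
ΣR = 2.378×10^-6 + 0.01468 + 0.06289 = 0.07757 K/W
Q = ΔT/ΣR = (245.1 K − 298.3 K)/0.07757 = -686 W
(Negative Q ⇒ heat flows inward; heat gain = 686 W.)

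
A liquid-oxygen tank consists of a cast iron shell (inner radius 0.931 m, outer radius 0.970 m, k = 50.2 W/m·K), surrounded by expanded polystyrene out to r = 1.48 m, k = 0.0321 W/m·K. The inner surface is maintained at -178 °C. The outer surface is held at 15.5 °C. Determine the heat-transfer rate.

Q = 220 W

Resistance network (inner→outer):
  R_cast iron = (1/0.931 − 1/0.970)/(4πk) = 0.04319/(4π·50.2) = 6.846×10^-5 K/W
  R_expanded polystyrene = (1/0.970 − 1/1.48)/(4πk) = 0.3553/(4π·0.0321) = 0.8807 K/W
ΣR = 6.846×10^-5 + 0.8807 = 0.8808 K/W
Q = ΔT/ΣR = (-178 °C − 15.5 °C)/0.8808 = -220 W
(Negative Q ⇒ heat flows inward; heat gain = 220 W.)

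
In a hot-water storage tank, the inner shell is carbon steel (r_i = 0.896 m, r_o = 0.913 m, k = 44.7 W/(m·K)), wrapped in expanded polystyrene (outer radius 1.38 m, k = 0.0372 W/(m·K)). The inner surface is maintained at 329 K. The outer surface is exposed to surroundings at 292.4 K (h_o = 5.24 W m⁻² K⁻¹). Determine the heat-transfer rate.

Q = 45.7 W

Resistance network (inner→outer):
  R_carbon steel = (1/0.896 − 1/0.913)/(4πk) = 0.02078/(4π·44.7) = 3.700×10^-5 K/W
  R_expanded polystyrene = (1/0.913 − 1/1.38)/(4πk) = 0.3707/(4π·0.0372) = 0.7929 K/W
  R_conv,out = 1/(4πr²h) = 1/(4π·1.38²·5.24) = 0.007974 K/W
ΣR = 3.700×10^-5 + 0.7929 + 0.007974 = 0.8009 K/W
Q = ΔT/ΣR = (329 K − 292.4 K)/0.8009 = 45.7 W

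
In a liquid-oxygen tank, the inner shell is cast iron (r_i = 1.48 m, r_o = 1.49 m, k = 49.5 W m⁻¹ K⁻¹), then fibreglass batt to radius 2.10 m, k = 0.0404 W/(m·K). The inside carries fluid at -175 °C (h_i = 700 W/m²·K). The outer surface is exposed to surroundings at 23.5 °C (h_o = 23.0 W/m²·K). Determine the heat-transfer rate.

Treat each layer as a resistance in series:
  R_conv,in = 1/(4πr²h) = 1/(4π·1.48²·700) = 5.190×10^-5 K/W
  R_cast iron = (1/1.48 − 1/1.49)/(4πk) = 0.004535/(4π·49.5) = 7.290×10^-6 K/W
  R_fibreglass batt = (1/1.49 − 1/2.10)/(4πk) = 0.1950/(4π·0.0404) = 0.3840 K/W
  R_conv,out = 1/(4πr²h) = 1/(4π·2.10²·23.0) = 7.846×10^-4 K/W
ΣR = 5.190×10^-5 + 7.290×10^-6 + 0.3840 + 7.846×10^-4 = 0.3848 K/W
Q = ΔT/ΣR = (-175 °C − 23.5 °C)/0.3848 = -516 W
(Negative Q ⇒ heat flows inward; heat gain = 516 W.)

Q = 516 W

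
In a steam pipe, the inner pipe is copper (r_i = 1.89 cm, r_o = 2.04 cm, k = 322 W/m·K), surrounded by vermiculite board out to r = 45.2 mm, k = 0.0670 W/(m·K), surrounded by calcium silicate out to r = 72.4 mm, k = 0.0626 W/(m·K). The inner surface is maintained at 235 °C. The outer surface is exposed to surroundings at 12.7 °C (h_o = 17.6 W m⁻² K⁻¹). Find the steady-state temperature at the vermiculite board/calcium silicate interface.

T = 104 °C

Treat each layer as a resistance in series:
  R'_copper = ln(0.0204/0.0189)/(2πk) = 0.07637/(2π·322) = 3.775×10^-5 m·K/W
  R'_vermiculite board = ln(0.0452/0.0204)/(2πk) = 0.7956/(2π·0.0670) = 1.890 m·K/W
  R'_calcium silicate = ln(0.0724/0.0452)/(2πk) = 0.4711/(2π·0.0626) = 1.198 m·K/W
  R'_conv,out = 1/(2πr h) = 1/(2π·0.0724·17.6) = 0.1249 m·K/W
ΣR = 3.775×10^-5 + 1.890 + 1.198 + 0.1249 = 3.213 m·K/W
Q' = ΔT/ΣR = (235 °C − 12.7 °C)/3.213 = 69.19 W/m
From the inner boundary to the vermiculite board/calcium silicate interface, ΣR_partial = 1.890 m·K/W.
T_interface = T_in − Q'·ΣR_partial = 235 °C − (69.19)(1.890) = 104 °C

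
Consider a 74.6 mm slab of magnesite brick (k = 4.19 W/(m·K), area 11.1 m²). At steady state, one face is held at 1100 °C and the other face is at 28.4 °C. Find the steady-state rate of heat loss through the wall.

Q = kA·ΔT/L = 4.19 × 11.1 × |1100 °C − 28.4 °C| / 0.0746 = 6.68×10^5 W

Q = 6.68×10^5 W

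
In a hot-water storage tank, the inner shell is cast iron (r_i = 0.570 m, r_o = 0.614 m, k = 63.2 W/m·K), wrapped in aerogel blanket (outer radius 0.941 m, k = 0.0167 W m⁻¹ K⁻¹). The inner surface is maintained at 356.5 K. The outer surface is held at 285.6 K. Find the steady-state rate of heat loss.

Q = 26.3 W

Series thermal resistances, inner to outer:
  R_cast iron = (1/0.570 − 1/0.614)/(4πk) = 0.1257/(4π·63.2) = 1.583×10^-4 K/W
  R_aerogel blanket = (1/0.614 − 1/0.941)/(4πk) = 0.5660/(4π·0.0167) = 2.697 K/W
ΣR = 1.583×10^-4 + 2.697 = 2.697 K/W
Q = ΔT/ΣR = (356.5 K − 285.6 K)/2.697 = 26.3 W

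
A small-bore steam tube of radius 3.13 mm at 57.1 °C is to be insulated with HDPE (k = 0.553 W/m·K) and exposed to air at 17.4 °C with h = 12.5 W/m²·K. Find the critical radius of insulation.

For a cylinder, r_cr = k_ins/h = 0.553/12.5 = 0.0442 m = 4.42 cm

r_cr = 4.42 cm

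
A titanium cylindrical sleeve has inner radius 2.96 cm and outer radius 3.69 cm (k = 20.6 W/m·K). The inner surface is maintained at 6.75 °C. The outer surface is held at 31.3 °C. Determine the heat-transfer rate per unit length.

Q' = 14.4 kW/m

Q' = 2πk·ΔT/ln(r₂/r₁) = 2π × 20.6 × 24.55 / ln(0.0369/0.0296) = 14400 W/m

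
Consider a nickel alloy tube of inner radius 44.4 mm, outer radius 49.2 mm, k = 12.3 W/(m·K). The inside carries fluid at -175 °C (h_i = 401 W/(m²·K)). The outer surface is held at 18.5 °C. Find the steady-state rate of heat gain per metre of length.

Q' = 18.8 kW/m

Series thermal resistances, inner to outer:
  R'_conv,in = 1/(2πr h) = 1/(2π·0.0444·401) = 0.008939 m·K/W
  R'_nickel alloy = ln(0.0492/0.0444)/(2πk) = 0.1027/(2π·12.3) = 0.001328 m·K/W
ΣR = 0.008939 + 0.001328 = 0.01027 m·K/W
Q' = ΔT/ΣR = (-175 °C − 18.5 °C)/0.01027 = -18800 W/m
(Negative Q' ⇒ heat flows inward; heat gain = 18800 W/m.)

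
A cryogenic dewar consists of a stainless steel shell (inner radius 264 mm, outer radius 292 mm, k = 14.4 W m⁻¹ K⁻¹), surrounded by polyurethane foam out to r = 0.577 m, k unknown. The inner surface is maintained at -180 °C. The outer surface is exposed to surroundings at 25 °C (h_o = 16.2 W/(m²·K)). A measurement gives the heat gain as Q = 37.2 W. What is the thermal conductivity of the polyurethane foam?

k = 0.0245 W/m·K

ΣR = ΔT/Q = |-180 − 25|/37.2 = 5.511 K/W
Known resistances:
  R_stainless steel = (1/0.264 − 1/0.292)/(4πk) = 0.3632/(4π·14.4) = 0.002007 K/W
  R_conv,out = 1/(4πr²h) = 1/(4π·0.577²·16.2) = 0.01475 K/W
R_polyurethane foam = ΣR − ΣR_known = 5.511 − 0.01676 = 5.494 K/W
(1/r₁−1/r₂)/(4πk) = 5.494 ⇒ k = 1.692/(4π·5.494) = 0.0245 W/m·K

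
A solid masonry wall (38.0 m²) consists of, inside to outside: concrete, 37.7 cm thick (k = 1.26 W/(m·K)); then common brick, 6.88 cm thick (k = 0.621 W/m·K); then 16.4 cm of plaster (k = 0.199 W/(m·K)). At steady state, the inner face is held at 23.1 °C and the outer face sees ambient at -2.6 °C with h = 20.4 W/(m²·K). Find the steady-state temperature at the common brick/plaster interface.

Resistance network (inner→outer):
  R_concrete = L/(kA) = 0.377/(1.26·38.0) = 0.007874 K/W
  R_common brick = L/(kA) = 0.0688/(0.621·38.0) = 0.002916 K/W
  R_plaster = L/(kA) = 0.164/(0.199·38.0) = 0.02169 K/W
  R_conv,out = 1/(hA) = 1/(20.4·38.0) = 0.001290 K/W
ΣR = 0.007874 + 0.002916 + 0.02169 + 0.001290 = 0.03377 K/W
Q = ΔT/ΣR = (23.1 °C − -2.6 °C)/0.03377 = 761.0 W
From the inner boundary to the common brick/plaster interface, ΣR_partial = 0.01079 K/W.
T_interface = T_in − Q·ΣR_partial = 23.1 °C − (761.0)(0.01079) = 14.9 °C

T = 14.9 °C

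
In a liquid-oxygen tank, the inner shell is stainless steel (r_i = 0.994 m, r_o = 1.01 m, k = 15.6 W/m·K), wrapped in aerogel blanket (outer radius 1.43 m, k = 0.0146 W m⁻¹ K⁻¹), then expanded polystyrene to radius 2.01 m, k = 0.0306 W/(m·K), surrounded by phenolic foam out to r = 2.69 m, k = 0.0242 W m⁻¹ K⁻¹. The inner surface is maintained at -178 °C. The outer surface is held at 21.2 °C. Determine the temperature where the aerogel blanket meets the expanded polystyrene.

T = -52.9 °C

Series thermal resistances, inner to outer:
  R_stainless steel = (1/0.994 − 1/1.01)/(4πk) = 0.01594/(4π·15.6) = 8.130×10^-5 K/W
  R_aerogel blanket = (1/1.01 − 1/1.43)/(4πk) = 0.2908/(4π·0.0146) = 1.585 K/W
  R_expanded polystyrene = (1/1.43 − 1/2.01)/(4πk) = 0.2018/(4π·0.0306) = 0.5248 K/W
  R_phenolic foam = (1/2.01 − 1/2.69)/(4πk) = 0.1258/(4π·0.0242) = 0.4136 K/W
ΣR = 8.130×10^-5 + 1.585 + 0.5248 + 0.4136 = 2.523 K/W
Q = ΔT/ΣR = (-178 °C − 21.2 °C)/2.523 = -78.95 W
From the inner boundary to the aerogel blanket/expanded polystyrene interface, ΣR_partial = 1.585 K/W.
T_interface = T_in − Q·ΣR_partial = -178 °C − (-78.95)(1.585) = -52.9 °C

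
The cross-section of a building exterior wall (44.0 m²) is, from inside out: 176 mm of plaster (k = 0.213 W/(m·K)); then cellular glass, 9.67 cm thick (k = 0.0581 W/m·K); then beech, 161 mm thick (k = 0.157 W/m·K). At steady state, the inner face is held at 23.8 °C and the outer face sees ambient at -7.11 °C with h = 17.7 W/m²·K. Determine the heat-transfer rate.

Q = 381 W

Resistance network (inner→outer):
  R_plaster = L/(kA) = 0.176/(0.213·44.0) = 0.01878 K/W
  R_cellular glass = L/(kA) = 0.0967/(0.0581·44.0) = 0.03783 K/W
  R_beech = L/(kA) = 0.161/(0.157·44.0) = 0.02331 K/W
  R_conv,out = 1/(hA) = 1/(17.7·44.0) = 0.001284 K/W
ΣR = 0.01878 + 0.03783 + 0.02331 + 0.001284 = 0.08120 K/W
Q = ΔT/ΣR = (23.8 °C − -7.11 °C)/0.08120 = 381 W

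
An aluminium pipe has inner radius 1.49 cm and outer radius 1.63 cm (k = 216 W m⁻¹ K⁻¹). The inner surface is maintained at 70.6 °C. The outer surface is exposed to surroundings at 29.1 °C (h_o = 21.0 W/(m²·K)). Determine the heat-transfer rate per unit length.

Resistance network (inner→outer):
  R'_aluminium = ln(0.0163/0.0149)/(2πk) = 0.08980/(2π·216) = 6.617×10^-5 m·K/W
  R'_conv,out = 1/(2πr h) = 1/(2π·0.0163·21.0) = 0.4650 m·K/W
ΣR = 6.617×10^-5 + 0.4650 = 0.4651 m·K/W
Q' = ΔT/ΣR = (70.6 °C − 29.1 °C)/0.4651 = 89.2 W/m

Q' = 89.2 W/m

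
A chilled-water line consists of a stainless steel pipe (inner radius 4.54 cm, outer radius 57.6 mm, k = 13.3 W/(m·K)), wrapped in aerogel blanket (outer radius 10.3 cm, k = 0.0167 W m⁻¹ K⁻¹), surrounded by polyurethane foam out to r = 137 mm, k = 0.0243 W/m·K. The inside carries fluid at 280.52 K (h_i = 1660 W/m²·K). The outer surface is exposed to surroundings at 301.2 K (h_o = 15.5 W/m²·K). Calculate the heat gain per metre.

Q' = 2.76 W/m

Resistance network (inner→outer):
  R'_conv,in = 1/(2πr h) = 1/(2π·0.0454·1660) = 0.002112 m·K/W
  R'_stainless steel = ln(0.0576/0.0454)/(2πk) = 0.2380/(2π·13.3) = 0.002848 m·K/W
  R'_aerogel blanket = ln(0.103/0.0576)/(2πk) = 0.5812/(2π·0.0167) = 5.539 m·K/W
  R'_polyurethane foam = ln(0.137/0.103)/(2πk) = 0.2853/(2π·0.0243) = 1.868 m·K/W
  R'_conv,out = 1/(2πr h) = 1/(2π·0.137·15.5) = 0.07495 m·K/W
ΣR = 0.002112 + 0.002848 + 5.539 + 1.868 + 0.07495 = 7.487 m·K/W
Q' = ΔT/ΣR = (280.52 K − 301.2 K)/7.487 = -2.76 W/m
(Negative Q' ⇒ heat flows inward; heat gain = 2.76 W/m.)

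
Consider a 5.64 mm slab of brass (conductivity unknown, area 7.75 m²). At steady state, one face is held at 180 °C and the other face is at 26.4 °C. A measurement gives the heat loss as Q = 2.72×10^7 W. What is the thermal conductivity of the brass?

k = 129 W/m·K

ΣR = ΔT/Q = |180 − 26.4|/2.72×10^7 = 5.647×10^-6 K/W
L/(kA) = 5.647×10^-6 ⇒ k = 0.00564/(5.647×10^-6·7.75) = 129 W/m·K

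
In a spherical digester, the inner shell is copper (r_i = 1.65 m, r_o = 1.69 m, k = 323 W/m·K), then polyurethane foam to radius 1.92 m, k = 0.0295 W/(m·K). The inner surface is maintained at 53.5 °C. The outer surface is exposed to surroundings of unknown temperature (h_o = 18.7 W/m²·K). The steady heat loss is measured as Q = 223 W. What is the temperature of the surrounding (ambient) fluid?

Sum the resistances:
  R_copper = (1/1.65 − 1/1.69)/(4πk) = 0.01434/(4π·323) = 3.534×10^-6 K/W
  R_polyurethane foam = (1/1.69 − 1/1.92)/(4πk) = 0.07088/(4π·0.0295) = 0.1912 K/W
  R_conv,out = 1/(4πr²h) = 1/(4π·1.92²·18.7) = 0.001154 K/W
ΣR = 0.1924 K/W
ΔT = Q·ΣR = 223 × 0.1924 = 42.91 K
Heat flows outward, so T_out = T_in − ΔT = 53.5 − 42.91 = 10.6 °C

T_out = 10.6 °C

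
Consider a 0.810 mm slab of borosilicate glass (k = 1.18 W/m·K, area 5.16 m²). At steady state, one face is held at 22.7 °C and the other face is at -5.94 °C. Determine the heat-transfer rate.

Q = kA·ΔT/L = 1.18 × 5.16 × |22.7 °C − -5.94 °C| / 8.10×10^-4 = 2.15×10^5 W

Q = 215 kW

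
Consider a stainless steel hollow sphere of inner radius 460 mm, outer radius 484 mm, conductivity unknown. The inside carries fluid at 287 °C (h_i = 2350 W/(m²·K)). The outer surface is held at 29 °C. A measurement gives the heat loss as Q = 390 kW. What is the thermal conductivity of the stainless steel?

ΣR = ΔT/Q = |287 − 29|/3.90×10^5 = 6.615×10^-4 K/W
Known resistances:
  R_conv,in = 1/(4πr²h) = 1/(4π·0.460²·2350) = 1.600×10^-4 K/W
R_stainless steel = ΣR − ΣR_known = 6.615×10^-4 − 1.600×10^-4 = 5.015×10^-4 K/W
(1/r₁−1/r₂)/(4πk) = 5.015×10^-4 ⇒ k = 0.1078/(4π·5.015×10^-4) = 17.1 W/m·K

k = 17.1 W/m·K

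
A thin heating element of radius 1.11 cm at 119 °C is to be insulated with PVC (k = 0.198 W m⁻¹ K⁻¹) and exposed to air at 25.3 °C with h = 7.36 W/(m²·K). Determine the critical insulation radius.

For a cylinder, r_cr = k_ins/h = 0.198/7.36 = 0.0269 m = 2.69 cm

r_cr = 2.69 cm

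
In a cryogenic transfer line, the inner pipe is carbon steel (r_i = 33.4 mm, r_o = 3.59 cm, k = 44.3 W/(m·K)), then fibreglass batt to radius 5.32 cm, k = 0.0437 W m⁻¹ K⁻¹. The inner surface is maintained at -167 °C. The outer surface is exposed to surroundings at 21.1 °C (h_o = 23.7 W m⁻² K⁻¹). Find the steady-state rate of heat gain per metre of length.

Resistance network (inner→outer):
  R'_carbon steel = ln(0.0359/0.0334)/(2πk) = 0.07218/(2π·44.3) = 2.593×10^-4 m·K/W
  R'_fibreglass batt = ln(0.0532/0.0359)/(2πk) = 0.3933/(2π·0.0437) = 1.432 m·K/W
  R'_conv,out = 1/(2πr h) = 1/(2π·0.0532·23.7) = 0.1262 m·K/W
ΣR = 2.593×10^-4 + 1.432 + 0.1262 = 1.558 m·K/W
Q' = ΔT/ΣR = (-167 °C − 21.1 °C)/1.558 = -121 W/m
(Negative Q' ⇒ heat flows inward; heat gain = 121 W/m.)

Q' = 121 W/m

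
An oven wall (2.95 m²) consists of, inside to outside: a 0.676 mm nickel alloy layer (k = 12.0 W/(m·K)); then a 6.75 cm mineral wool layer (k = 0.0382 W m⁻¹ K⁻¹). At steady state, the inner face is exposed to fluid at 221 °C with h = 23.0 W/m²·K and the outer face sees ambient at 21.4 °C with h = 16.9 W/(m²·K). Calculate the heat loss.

Q = 315 W

Series thermal resistances, inner to outer:
  R_conv,in = 1/(hA) = 1/(23.0·2.95) = 0.01474 K/W
  R_nickel alloy = L/(kA) = 6.76×10^-4/(12.0·2.95) = 1.910×10^-5 K/W
  R_mineral wool = L/(kA) = 0.0675/(0.0382·2.95) = 0.5990 K/W
  R_conv,out = 1/(hA) = 1/(16.9·2.95) = 0.02006 K/W
ΣR = 0.01474 + 1.910×10^-5 + 0.5990 + 0.02006 = 0.6338 K/W
Q = ΔT/ΣR = (221 °C − 21.4 °C)/0.6338 = 315 W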